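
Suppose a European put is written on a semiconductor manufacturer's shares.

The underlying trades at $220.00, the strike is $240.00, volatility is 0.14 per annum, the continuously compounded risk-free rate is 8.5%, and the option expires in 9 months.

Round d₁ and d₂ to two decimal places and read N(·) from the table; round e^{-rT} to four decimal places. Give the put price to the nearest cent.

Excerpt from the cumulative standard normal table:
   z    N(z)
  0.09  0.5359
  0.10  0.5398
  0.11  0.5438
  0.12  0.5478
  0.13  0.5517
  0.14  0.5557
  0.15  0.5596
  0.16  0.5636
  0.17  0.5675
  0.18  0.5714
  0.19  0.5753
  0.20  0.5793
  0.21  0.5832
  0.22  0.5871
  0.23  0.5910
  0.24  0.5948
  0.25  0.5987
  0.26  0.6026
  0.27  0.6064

σ√T = 0.14·√0.75 = 0.1212
d₁ = [ln(220/240) + (0.085 + ½·0.14²)·0.75] / (σ√T) = (-0.0870 + 0.0711) / 0.1212 = -0.1312 which rounds to -0.13
d₂ = -0.1312 − 0.1212 = -0.2525 which rounds to -0.25
e^(−rT) = e^(−0.085·0.75) = 0.9382
N(−d₂) = N(0.25) = 0.5987;  N(−d₁) = N(0.13) = 0.5517
P = 240·0.9382·0.5987 − 220·0.5517 = 134.8081 − 121.3740 = 13.4341

$13.43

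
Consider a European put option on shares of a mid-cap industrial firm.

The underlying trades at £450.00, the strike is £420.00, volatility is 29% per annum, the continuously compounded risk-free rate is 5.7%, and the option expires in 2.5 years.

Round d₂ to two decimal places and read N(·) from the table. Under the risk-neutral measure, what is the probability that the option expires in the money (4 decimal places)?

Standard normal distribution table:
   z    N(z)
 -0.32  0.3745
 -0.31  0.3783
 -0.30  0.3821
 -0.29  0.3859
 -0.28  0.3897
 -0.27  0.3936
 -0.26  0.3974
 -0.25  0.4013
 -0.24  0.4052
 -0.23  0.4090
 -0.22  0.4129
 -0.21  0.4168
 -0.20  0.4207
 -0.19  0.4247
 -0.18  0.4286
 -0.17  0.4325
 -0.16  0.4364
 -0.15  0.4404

σ√T = 0.29 × 1.5811 = 0.4585
d₁ = [ln(450/420) + (0.057 + 0.29²/2)·2.5] / 0.4585 = [0.0690 + 0.2476] / 0.4585 = 0.6905 ≈ 0.69
d₂ = d₁ − σ√T = 0.6905 − 0.4585 = 0.2320 ≈ 0.23
Pr(exercise) under Q = N(−d₂) = N(-0.23) = 0.4090

0.4090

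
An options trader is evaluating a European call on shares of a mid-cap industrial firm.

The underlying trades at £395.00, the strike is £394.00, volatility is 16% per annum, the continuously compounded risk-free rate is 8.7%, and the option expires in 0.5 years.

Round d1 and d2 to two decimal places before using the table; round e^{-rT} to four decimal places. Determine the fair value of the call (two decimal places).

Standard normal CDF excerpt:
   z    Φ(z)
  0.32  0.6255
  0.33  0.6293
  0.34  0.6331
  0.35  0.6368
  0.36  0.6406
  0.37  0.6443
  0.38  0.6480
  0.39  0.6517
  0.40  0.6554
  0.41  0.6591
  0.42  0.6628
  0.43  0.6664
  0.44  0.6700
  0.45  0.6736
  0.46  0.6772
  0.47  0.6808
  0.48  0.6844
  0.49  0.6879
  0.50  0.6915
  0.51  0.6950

£27.28

σ√T = 0.16 × 0.7071 = 0.1131
d₁ = [ln(395/394) + (0.087 + 0.16²/2)·0.5] / 0.1131 = [0.0025 + 0.0499] / 0.1131 = 0.4635 which rounds to 0.46
d₂ = d₁ − σ√T = 0.4635 − 0.1131 = 0.3503 which rounds to 0.35
exp(−rT) = exp(−0.087·0.5) = 0.9574
C = 395·N(0.46) − 394·0.9574·N(0.35) = 395·0.6772 − 394·0.9574·0.6368 = 267.4940 − 240.2109 = 27.2831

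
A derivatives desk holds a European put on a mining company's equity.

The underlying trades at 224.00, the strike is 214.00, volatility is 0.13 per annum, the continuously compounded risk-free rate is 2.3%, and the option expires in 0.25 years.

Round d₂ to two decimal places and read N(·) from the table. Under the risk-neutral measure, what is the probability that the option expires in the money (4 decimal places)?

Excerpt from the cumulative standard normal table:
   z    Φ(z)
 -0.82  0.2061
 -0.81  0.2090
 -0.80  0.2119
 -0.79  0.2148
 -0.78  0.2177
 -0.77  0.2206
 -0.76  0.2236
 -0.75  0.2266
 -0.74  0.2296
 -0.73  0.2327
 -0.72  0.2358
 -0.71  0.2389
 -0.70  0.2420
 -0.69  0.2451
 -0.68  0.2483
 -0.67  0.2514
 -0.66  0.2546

σ√T = 0.13 × 0.5000 = 0.0650
d₁ = [ln(224/214) + (0.023 + ½·0.13²)·0.25] / (σ√T) = (0.0457 + 0.0079) / 0.0650 = 0.8236 ⇒ 0.82
d₂ = 0.8236 − 0.0650 = 0.7586 ⇒ 0.76
Risk-neutral Pr[S_T < K] = N(−d₂) = N(-0.76) = 0.2236

0.2236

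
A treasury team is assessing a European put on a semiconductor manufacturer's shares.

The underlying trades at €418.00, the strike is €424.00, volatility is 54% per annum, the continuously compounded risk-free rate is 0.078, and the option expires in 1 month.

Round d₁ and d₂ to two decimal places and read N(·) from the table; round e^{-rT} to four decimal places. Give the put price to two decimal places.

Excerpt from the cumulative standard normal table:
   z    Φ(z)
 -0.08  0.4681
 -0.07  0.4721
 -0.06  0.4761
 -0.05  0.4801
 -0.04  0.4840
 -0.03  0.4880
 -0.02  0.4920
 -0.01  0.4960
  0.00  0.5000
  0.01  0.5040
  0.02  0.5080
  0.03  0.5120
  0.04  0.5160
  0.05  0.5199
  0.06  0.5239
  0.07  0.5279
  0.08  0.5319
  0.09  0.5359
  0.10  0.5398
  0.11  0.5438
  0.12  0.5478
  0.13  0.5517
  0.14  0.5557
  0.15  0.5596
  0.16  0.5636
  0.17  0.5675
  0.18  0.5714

σ√T = 0.54 × 0.2887 = 0.1559
d₁ = [ln(418/424) + (0.078 + 0.54²/2)·0.08333] / 0.1559 = [-0.0143 + 0.0186] / 0.1559 = 0.0282 which rounds to 0.03
d₂ = d₁ − σ√T = 0.0282 − 0.1559 = -0.1277 which rounds to -0.13
exp(−rT) = exp(−0.078·0.08333) = 0.9935
N(−d₂) = N(0.13) = 0.5517;  N(−d₁) = N(-0.03) = 0.4880
P = 424·0.9935·0.5517 − 418·0.4880 = 232.4003 − 203.9840 = 28.4163

€28.42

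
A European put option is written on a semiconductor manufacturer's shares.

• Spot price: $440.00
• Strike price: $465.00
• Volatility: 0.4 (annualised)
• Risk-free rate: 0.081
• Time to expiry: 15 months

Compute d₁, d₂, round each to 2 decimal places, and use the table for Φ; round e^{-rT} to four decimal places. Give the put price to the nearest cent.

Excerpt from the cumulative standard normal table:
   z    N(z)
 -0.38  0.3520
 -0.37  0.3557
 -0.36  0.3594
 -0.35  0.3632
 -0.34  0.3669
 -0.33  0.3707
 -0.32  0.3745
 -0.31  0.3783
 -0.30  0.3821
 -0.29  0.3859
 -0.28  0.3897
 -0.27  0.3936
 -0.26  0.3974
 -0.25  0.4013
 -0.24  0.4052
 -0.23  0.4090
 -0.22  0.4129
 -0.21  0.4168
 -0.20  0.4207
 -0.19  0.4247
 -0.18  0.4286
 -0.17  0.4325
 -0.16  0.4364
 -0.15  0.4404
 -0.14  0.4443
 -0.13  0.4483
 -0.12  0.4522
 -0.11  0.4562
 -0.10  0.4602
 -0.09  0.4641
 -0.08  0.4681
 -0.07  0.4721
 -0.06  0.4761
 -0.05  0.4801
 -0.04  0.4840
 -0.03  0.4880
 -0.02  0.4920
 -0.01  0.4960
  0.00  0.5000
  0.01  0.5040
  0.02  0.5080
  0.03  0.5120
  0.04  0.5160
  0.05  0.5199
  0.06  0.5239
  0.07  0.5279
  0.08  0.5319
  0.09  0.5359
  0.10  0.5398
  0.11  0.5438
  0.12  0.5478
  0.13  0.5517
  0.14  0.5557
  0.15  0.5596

σ√T = 0.4 × 1.1180 = 0.4472
d₁ = [ln(440/465) + (0.081 + 0.4²/2)·1.25] / 0.4472 = [-0.0553 + 0.2013] / 0.4472 = 0.3264 → 0.33
d₂ = d₁ − σ√T = 0.3264 − 0.4472 = -0.1208 → -0.12
e^(−rT) = e^(−0.081·1.25) = 0.9037
N(−d₂) = N(0.12) = 0.5478;  N(−d₁) = N(-0.33) = 0.3707
P = 465·0.9037·0.5478 − 440·0.3707 = 230.1968 − 163.1080 = 67.0888

$67.09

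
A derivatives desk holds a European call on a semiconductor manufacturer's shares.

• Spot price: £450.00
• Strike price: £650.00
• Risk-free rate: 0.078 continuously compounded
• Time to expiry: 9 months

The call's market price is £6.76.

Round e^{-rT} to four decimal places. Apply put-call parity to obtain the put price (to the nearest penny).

exp(−rT) = exp(−0.078·0.75) = 0.9432
Put-call parity: C − P = S − K·e^(−rT) = 450 − 650·0.9432 = 450 − 613.0800 = -163.0800
P = C − (C − P) = 6.76 − (-163.0800) = 169.8400

£169.84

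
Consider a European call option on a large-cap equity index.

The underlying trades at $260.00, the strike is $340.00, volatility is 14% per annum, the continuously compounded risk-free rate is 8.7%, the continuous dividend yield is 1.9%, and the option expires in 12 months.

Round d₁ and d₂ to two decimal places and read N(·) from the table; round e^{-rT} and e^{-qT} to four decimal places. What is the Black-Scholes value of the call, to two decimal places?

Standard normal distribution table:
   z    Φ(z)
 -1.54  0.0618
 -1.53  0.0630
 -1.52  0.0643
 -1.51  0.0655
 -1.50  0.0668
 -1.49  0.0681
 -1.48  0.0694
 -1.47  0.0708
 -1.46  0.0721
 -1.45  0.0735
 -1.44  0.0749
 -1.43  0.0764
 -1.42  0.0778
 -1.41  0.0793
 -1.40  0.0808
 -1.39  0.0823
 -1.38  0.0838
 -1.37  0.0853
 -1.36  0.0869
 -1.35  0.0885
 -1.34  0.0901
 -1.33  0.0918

$1.35

σ√T = 0.14·√1 = 0.1400
d₁ = [ln(260/340) + (0.087 − 0.019 + 0.14²/2)·1] / 0.1400 = [-0.2683 + 0.0778] / 0.1400 = -1.3605 ≈ -1.36
d₂ = d₁ − σ√T = -1.3605 − 0.1400 = -1.5005 ≈ -1.50
exp(−qT) = exp(−0.019·1) = 0.9812;  exp(−rT) = exp(−0.087·1) = 0.9167
C = 260·0.9812·N(-1.36) − 340·0.9167·N(-1.50) = 260·0.9812·0.0869 − 340·0.9167·0.0668 = 22.1692 − 20.8201 = 1.3491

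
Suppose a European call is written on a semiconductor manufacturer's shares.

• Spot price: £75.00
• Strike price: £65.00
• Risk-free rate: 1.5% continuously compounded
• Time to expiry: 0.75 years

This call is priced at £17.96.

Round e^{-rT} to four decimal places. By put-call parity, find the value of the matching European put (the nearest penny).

£7.23

e^(−rT) = e^(−0.015·0.75) = 0.9888
Put-call parity: C − P = S − K·e^(−rT) = 75 − 65·0.9888 = 75 − 64.2720 = 10.7280
P = C − (C − P) = 17.96 − (10.7280) = 7.2320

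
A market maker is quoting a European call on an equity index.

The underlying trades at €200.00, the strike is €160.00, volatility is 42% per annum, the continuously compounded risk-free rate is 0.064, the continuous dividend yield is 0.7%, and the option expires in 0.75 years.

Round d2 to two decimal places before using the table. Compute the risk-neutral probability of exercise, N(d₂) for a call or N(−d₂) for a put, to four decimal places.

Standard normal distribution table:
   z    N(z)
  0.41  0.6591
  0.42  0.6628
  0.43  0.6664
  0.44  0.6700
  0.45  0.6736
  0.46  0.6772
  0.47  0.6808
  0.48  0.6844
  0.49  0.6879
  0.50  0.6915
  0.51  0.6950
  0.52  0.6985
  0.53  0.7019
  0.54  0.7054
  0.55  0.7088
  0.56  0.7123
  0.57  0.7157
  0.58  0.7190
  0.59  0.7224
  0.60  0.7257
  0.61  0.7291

0.7088

σ√T = 0.42 × 0.8660 = 0.3637
d₁ = [ln(200/160) + (0.064 − 0.007 + 0.42²/2)·0.75] / 0.3637 = [0.2231 + 0.1089] / 0.3637 = 0.9129 → 0.91
d₂ = d₁ − σ√T = 0.9129 − 0.3637 = 0.5492 → 0.55
Risk-neutral Pr[S_T > K] = N(d₂) = N(0.55) = 0.7088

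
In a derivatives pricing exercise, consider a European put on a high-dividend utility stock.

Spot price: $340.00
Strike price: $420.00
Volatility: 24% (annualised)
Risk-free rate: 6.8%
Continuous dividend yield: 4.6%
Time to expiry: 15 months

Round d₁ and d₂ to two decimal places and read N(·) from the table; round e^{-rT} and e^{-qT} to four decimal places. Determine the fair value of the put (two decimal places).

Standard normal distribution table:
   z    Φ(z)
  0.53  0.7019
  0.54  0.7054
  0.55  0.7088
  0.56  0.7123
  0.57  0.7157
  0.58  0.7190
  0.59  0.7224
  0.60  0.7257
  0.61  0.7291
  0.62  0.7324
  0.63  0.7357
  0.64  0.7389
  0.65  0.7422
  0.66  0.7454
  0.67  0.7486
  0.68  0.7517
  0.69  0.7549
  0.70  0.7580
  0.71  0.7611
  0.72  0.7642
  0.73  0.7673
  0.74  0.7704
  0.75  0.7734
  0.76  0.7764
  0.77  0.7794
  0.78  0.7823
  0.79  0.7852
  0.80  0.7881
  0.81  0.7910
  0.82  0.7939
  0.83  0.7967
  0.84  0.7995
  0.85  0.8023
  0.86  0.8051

$78.74

T = 1.25;  σ√T = 0.2683
ln(S/K) + (r − q + σ²/2)T = ln(340/420) + (0.068 − 0.046 + 0.24²/2)·1.25 = -0.2113 + 0.0635 = -0.1478
d₁ = -0.1478 / 0.2683 = -0.5509 ≈ -0.55
d₂ = d₁ − σ√T = -0.5509 − 0.2683 = -0.8192 ≈ -0.82
exp(−qT) = exp(−0.046·1.25) = 0.9441;  exp(−rT) = exp(−0.068·1.25) = 0.9185
P = 420·0.9185·N(0.82) − 340·0.9441·N(0.55) = 420·0.9185·0.7939 − 340·0.9441·0.7088 = 306.2628 − 227.5205 = 78.7423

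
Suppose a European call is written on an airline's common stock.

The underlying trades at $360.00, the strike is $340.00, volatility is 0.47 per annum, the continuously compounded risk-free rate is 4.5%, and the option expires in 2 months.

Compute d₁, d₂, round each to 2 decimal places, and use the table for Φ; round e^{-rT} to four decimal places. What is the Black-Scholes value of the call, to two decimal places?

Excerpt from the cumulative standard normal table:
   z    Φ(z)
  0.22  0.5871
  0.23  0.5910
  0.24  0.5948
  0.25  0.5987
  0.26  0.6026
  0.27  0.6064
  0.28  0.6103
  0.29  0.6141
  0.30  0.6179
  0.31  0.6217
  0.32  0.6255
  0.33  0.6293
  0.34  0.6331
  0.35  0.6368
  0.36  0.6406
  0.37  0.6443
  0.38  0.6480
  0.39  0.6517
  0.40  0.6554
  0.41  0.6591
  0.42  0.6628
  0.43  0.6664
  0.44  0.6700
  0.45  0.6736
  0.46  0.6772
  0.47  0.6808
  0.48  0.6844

T = 0.1667;  σ√T = 0.1919
d₁ = [ln(360/340) + (0.045 + 0.47²/2)·0.1667] / 0.1919 = [0.0572 + 0.0259] / 0.1919 = 0.4329 → 0.43
d₂ = d₁ − σ√T = 0.4329 − 0.1919 = 0.2410 → 0.24
e^(−rT) = e^(−0.045·0.1667) = 0.9925
C = 360·N(0.43) − 340·0.9925·N(0.24) = 360·0.6664 − 340·0.9925·0.5948 = 239.9040 − 200.7153 = 39.1887

$39.19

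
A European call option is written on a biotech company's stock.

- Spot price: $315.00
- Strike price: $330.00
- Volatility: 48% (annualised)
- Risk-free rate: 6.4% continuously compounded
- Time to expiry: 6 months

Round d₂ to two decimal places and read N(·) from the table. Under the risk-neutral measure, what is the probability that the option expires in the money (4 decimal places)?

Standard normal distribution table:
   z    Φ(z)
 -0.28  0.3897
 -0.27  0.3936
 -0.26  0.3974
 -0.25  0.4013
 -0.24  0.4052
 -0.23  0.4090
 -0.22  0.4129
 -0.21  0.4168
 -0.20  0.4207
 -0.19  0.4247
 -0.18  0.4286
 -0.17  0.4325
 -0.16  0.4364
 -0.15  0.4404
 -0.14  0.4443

T = 0.5;  σ√T = 0.3394
d₁ = [ln(315/330) + (0.064 + 0.48²/2)·0.5] / 0.3394 = [-0.0465 + 0.0896] / 0.3394 = 0.1269 ⇒ 0.13
d₂ = d₁ − σ√T = 0.1269 − 0.3394 = -0.2125 ⇒ -0.21
Pr(exercise) under Q = N(d₂) = 0.4168

0.4168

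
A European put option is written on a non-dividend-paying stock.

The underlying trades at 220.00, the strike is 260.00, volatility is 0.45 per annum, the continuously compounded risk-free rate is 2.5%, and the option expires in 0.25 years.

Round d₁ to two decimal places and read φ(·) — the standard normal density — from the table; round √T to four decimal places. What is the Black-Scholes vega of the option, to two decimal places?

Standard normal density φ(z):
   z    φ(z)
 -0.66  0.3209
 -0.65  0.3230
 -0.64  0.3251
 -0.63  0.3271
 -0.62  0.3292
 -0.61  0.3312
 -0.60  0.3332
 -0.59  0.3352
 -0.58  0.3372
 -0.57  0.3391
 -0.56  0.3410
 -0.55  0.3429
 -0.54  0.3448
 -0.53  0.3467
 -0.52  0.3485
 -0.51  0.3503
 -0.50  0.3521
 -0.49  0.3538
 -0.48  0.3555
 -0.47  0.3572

36.65

T = 0.25;  σ√T = 0.2250
ln(S/K) + (r + σ²/2)T = ln(220/260) + (0.025 + 0.45²/2)·0.25 = -0.1671 + 0.0316 = -0.1355
d₁ = -0.1355 / 0.2250 = -0.6022 → -0.60
√T = √0.25 = 0.5000
φ(d₁) = φ(-0.60) = 0.3332
vega = S·φ(d₁)·√T = 220·0.3332·0.5000 = 36.6520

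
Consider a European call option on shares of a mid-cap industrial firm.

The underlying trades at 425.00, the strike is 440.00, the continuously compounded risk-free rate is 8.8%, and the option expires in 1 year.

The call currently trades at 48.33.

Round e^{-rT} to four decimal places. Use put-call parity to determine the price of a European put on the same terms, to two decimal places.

exp(−rT) = exp(−0.088·1) = 0.9158
Put-call parity: C − P = S − K·e^(−rT) = 425 − 440·0.9158 = 425 − 402.9520 = 22.0480
P = C − (C − P) = 48.33 − (22.0480) = 26.2820

26.28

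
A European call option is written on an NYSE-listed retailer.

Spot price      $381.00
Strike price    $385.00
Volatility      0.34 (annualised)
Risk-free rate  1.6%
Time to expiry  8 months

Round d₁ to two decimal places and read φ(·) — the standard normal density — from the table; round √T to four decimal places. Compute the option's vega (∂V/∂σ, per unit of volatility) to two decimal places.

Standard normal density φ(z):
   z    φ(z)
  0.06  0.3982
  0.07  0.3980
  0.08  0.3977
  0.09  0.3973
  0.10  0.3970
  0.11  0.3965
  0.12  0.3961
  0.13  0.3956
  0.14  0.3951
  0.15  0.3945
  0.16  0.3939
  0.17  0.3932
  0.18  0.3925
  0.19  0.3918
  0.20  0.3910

122.91

T = 0.6667;  σ√T = 0.2776
ln(S/K) + (r + σ²/2)T = ln(381/385) + (0.016 + 0.34²/2)·0.6667 = -0.0104 + 0.0492 = 0.0388
d₁ = 0.0388 / 0.2776 = 0.1396 ≈ 0.14
√T = √0.6667 = 0.8165
φ(d₁) = φ(0.14) = 0.3951
vega = S·φ(d₁)·√T = 381·0.3951·0.8165 = 122.9103
(Vega is the same for a European call and put with the same parameters.)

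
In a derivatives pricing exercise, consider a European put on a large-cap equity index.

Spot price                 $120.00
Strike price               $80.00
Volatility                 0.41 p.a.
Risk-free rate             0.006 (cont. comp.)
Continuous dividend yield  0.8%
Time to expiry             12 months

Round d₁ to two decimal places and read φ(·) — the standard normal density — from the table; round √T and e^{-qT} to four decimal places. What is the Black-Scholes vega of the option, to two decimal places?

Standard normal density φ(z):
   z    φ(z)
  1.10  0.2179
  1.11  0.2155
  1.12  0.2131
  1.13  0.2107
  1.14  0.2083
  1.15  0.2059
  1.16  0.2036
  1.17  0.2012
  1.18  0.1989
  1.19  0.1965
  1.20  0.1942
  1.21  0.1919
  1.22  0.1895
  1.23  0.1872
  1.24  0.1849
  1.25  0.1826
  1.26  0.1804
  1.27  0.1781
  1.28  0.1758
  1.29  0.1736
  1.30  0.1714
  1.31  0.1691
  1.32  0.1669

23.39

σ√T = 0.41 × 1.0000 = 0.4100
d₁ = [ln(120/80) + (0.006 − 0.008 + ½·0.41²)·1] / (σ√T) = (0.4055 + 0.0820) / 0.4100 = 1.1891 ⇒ 1.19
√T = √1 = 1.0000
φ(d₁) = φ(1.19) = 0.1965
e^(−qT) = e^(−0.008·1) = 0.9920
vega = S·e^(−qT)·φ(d₁)·√T = 120·0.9920·0.1965·1.0000 = 23.3914
(Vega is the same for a European call and put with the same parameters.)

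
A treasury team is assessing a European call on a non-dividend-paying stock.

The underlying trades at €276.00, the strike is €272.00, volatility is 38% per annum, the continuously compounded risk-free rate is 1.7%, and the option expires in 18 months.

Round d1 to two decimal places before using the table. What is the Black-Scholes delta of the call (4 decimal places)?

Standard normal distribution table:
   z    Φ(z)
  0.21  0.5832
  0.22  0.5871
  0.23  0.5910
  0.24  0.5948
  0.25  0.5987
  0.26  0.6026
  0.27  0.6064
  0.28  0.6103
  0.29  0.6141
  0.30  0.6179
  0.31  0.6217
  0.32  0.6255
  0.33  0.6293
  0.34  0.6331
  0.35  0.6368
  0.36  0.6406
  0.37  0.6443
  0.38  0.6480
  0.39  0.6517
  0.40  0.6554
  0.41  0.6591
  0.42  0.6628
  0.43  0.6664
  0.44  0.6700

0.6255

T = 1.5;  σ√T = 0.4654
d₁ = [ln(276/272) + (0.017 + ½·0.38²)·1.5] / (σ√T) = (0.0146 + 0.1338) / 0.4654 = 0.3189 ⇒ 0.32
N(d₁) = N(0.32) = 0.6255
Δ_call = N(d₁) = 0.6255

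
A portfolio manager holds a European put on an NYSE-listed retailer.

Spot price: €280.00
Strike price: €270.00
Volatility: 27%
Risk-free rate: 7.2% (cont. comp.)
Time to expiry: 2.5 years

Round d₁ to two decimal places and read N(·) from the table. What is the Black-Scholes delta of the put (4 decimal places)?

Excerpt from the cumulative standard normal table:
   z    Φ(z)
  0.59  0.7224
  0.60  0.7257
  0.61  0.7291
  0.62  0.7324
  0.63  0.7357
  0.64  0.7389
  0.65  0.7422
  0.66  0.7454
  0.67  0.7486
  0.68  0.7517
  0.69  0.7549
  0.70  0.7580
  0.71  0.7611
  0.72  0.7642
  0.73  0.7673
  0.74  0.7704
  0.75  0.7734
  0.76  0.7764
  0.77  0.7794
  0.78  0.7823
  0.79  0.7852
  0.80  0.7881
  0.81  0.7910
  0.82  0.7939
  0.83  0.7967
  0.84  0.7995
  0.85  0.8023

σ√T = 0.27 × 1.5811 = 0.4269
ln(S/K) + (r + σ²/2)T = ln(280/270) + (0.072 + 0.27²/2)·2.5 = 0.0364 + 0.2711 = 0.3075
d₁ = 0.3075 / 0.4269 = 0.7203 ≈ 0.72
N(d₁) = N(0.72) = 0.7642
Δ_put = N(d₁) − 1 = 0.7642 − 1 = -0.2358

-0.2358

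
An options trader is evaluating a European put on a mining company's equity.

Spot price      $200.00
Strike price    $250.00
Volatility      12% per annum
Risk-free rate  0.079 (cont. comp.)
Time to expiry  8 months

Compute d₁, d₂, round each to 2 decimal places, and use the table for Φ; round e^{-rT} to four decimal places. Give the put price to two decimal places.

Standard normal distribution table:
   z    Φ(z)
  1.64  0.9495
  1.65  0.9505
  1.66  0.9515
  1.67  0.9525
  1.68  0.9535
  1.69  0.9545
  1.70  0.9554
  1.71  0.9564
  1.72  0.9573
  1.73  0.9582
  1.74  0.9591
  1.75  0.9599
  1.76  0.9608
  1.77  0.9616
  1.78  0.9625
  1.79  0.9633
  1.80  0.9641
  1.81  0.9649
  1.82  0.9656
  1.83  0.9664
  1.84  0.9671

$37.57

σ√T = 0.12·√0.6667 = 0.0980
ln(S/K) + (r + σ²/2)T = ln(200/250) + (0.079 + 0.12²/2)·0.6667 = -0.2231 + 0.0575 = -0.1657
d₁ = -0.1657 / 0.0980 = -1.6909 → -1.69
d₂ = d₁ − σ√T = -1.6909 − 0.0980 = -1.7889 → -1.79
e^(−rT) = e^(−0.079·0.6667) = 0.9487
N(−d₂) = N(1.79) = 0.9633;  N(−d₁) = N(1.69) = 0.9545
P = 250·0.9487·0.9633 − 200·0.9545 = 228.4707 − 190.9000 = 37.5707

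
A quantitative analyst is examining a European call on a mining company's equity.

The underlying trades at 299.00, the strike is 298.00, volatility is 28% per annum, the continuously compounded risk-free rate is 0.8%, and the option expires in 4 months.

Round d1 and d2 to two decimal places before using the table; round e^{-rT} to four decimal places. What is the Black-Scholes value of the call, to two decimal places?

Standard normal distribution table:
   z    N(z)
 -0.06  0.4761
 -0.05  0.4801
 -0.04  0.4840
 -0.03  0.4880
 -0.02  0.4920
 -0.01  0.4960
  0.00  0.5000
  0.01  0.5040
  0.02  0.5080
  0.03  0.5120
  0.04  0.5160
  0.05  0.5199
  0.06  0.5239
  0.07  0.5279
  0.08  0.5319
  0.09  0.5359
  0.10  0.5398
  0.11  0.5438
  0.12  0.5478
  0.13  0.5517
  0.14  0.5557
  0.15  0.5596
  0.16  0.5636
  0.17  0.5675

σ√T = 0.28 × 0.5774 = 0.1617
d₁ = [ln(299/298) + (0.008 + ½·0.28²)·0.3333] / (σ√T) = (0.0034 + 0.0157) / 0.1617 = 0.1180 ⇒ 0.12
d₂ = 0.1180 − 0.1617 = -0.0436 ⇒ -0.04
exp(−rT) = exp(−0.008·0.3333) = 0.9973
C = 299·N(0.12) − 298·0.9973·N(-0.04) = 299·0.5478 − 298·0.9973·0.4840 = 163.7922 − 143.8426 = 19.9496

19.95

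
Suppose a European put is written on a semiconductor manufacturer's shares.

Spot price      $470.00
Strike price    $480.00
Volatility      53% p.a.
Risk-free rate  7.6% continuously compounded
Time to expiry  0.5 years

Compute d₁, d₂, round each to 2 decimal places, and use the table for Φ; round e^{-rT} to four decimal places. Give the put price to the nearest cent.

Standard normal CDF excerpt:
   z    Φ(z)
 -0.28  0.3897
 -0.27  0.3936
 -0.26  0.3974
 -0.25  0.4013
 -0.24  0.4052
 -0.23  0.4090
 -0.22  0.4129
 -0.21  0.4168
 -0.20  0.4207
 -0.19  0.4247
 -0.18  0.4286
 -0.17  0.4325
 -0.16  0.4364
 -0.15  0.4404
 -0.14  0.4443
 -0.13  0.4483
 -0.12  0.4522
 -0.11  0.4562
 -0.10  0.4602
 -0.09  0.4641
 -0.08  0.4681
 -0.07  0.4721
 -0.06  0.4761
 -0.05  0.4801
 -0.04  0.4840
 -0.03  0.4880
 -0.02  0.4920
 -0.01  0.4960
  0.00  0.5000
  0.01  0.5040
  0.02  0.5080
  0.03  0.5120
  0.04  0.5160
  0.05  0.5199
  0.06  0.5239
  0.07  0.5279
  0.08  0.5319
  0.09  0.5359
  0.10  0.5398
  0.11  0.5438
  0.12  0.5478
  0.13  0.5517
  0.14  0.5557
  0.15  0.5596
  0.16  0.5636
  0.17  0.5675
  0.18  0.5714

σ√T = 0.53 × 0.7071 = 0.3748
ln(S/K) + (r + σ²/2)T = ln(470/480) + (0.076 + 0.53²/2)·0.5 = -0.0211 + 0.1082 = 0.0872
d₁ = 0.0872 / 0.3748 = 0.2326 → 0.23
d₂ = d₁ − σ√T = 0.2326 − 0.3748 = -0.1422 → -0.14
e^(−rT) = e^(−0.076·0.5) = 0.9627
N(−d₂) = N(0.14) = 0.5557;  N(−d₁) = N(-0.23) = 0.4090
P = 480·0.9627·0.5557 − 470·0.4090 = 256.7867 − 192.2300 = 64.5567

$64.56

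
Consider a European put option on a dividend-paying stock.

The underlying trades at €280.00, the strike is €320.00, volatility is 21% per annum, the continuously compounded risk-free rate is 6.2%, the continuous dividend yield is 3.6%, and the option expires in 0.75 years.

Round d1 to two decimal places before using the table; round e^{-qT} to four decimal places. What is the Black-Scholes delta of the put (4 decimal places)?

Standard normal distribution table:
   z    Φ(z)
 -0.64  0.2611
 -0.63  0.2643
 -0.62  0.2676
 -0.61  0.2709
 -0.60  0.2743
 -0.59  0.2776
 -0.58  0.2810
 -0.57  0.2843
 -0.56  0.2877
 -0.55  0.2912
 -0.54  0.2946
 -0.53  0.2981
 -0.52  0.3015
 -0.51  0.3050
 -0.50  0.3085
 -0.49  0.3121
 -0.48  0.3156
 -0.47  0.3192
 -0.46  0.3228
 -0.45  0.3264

-0.6866

σ√T = 0.21 × 0.8660 = 0.1819
ln(S/K) + (r − q + σ²/2)T = ln(280/320) + (0.062 − 0.036 + 0.21²/2)·0.75 = -0.1335 + 0.0360 = -0.0975
d₁ = -0.0975 / 0.1819 = -0.5361 → -0.54
N(d₁) = N(-0.54) = 0.2946
Δ_put = e^(−qT)·(N(d₁) − 1) = 0.9734·(0.2946 − 1) = -0.6866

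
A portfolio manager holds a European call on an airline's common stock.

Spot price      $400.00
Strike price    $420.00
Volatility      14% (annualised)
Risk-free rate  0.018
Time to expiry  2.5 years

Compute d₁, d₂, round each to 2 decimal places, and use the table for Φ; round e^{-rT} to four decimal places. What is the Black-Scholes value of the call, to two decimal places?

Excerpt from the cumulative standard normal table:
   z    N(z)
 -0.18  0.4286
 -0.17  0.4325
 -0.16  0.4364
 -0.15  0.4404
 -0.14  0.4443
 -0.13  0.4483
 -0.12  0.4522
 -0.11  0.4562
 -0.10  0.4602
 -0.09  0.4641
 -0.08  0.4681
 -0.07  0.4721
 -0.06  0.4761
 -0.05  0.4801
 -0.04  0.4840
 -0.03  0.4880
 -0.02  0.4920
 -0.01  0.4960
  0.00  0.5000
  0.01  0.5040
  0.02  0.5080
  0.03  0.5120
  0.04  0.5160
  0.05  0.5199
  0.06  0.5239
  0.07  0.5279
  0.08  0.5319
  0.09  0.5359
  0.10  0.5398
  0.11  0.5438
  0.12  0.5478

$34.36

T = 2.5;  σ√T = 0.2214
d₁ = [ln(400/420) + (0.018 + ½·0.14²)·2.5] / (σ√T) = (-0.0488 + 0.0695) / 0.2214 = 0.0936 ≈ 0.09
d₂ = 0.0936 − 0.2214 = -0.1278 ≈ -0.13
exp(−rT) = exp(−0.018·2.5) = 0.9560
N(d₁) = N(0.09) = 0.5359;  N(d₂) = N(-0.13) = 0.4483
C = 400·0.5359 − 420·0.9560·0.4483 = 214.3600 − 180.0014 = 34.3586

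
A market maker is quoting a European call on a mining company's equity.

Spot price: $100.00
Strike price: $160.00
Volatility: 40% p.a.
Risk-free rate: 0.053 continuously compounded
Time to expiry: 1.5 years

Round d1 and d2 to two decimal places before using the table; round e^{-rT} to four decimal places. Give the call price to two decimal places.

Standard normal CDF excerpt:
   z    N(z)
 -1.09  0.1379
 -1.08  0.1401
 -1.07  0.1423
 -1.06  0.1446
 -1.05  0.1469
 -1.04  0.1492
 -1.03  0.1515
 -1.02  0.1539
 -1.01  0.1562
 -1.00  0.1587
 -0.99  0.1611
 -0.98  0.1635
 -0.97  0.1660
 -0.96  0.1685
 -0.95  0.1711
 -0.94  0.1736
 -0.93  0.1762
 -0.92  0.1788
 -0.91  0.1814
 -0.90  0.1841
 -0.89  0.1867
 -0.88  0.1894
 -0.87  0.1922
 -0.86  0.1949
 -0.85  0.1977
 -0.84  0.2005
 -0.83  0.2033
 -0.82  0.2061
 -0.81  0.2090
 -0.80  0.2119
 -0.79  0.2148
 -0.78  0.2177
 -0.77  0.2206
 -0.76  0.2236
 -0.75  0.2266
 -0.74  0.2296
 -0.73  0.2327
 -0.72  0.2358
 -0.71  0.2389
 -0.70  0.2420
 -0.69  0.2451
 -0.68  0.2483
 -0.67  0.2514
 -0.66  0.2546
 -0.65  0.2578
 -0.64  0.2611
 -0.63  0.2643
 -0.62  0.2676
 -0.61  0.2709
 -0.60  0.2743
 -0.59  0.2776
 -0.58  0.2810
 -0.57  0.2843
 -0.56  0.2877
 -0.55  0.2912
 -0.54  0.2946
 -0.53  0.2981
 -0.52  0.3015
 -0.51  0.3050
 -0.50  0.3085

σ√T = 0.4 × 1.2247 = 0.4899
d₁ = [ln(100/160) + (0.053 + 0.4²/2)·1.5] / 0.4899 = [-0.4700 + 0.1995] / 0.4899 = -0.5522 ⇒ -0.55
d₂ = d₁ − σ√T = -0.5522 − 0.4899 = -1.0421 ⇒ -1.04
e^(−rT) = e^(−0.053·1.5) = 0.9236
N(d₁) = N(-0.55) = 0.2912;  N(d₂) = N(-1.04) = 0.1492
C = 100·0.2912 − 160·0.9236·0.1492 = 29.1200 − 22.0482 = 7.0718

$7.07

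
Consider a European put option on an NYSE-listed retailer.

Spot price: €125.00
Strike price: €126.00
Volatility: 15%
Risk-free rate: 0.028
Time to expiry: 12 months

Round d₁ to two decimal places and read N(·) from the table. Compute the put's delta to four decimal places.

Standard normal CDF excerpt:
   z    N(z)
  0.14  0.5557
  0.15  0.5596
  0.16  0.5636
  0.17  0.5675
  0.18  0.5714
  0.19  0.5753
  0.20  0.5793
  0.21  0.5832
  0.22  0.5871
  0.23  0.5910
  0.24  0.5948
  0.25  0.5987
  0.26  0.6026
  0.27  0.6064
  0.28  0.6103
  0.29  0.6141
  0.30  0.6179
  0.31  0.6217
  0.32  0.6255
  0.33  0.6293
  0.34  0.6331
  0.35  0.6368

-0.4168

σ√T = 0.15·√1 = 0.1500
ln(S/K) + (r + σ²/2)T = ln(125/126) + (0.028 + 0.15²/2)·1 = -0.0080 + 0.0393 = 0.0313
d₁ = 0.0313 / 0.1500 = 0.2085 which rounds to 0.21
N(d₁) = N(0.21) = 0.5832
Δ_put = N(d₁) − 1 = 0.5832 − 1 = -0.4168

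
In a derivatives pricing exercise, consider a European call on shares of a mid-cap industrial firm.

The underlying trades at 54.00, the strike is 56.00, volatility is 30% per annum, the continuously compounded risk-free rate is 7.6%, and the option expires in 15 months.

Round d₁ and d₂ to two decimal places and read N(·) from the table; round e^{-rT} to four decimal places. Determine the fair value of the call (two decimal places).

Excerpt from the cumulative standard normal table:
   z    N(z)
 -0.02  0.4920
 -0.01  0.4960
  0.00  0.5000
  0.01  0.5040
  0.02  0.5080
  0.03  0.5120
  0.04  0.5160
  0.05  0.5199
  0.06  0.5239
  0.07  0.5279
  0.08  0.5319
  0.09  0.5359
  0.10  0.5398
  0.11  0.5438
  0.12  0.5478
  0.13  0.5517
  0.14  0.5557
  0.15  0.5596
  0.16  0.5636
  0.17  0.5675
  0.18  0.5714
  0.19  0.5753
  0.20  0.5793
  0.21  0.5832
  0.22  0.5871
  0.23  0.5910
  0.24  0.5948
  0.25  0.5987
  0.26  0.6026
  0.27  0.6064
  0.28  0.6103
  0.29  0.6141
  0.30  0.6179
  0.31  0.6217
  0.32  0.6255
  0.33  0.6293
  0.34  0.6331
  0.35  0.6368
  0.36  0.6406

8.52

σ√T = 0.3 × 1.1180 = 0.3354
ln(S/K) + (r + σ²/2)T = ln(54/56) + (0.076 + 0.3²/2)·1.25 = -0.0364 + 0.1512 = 0.1149
d₁ = 0.1149 / 0.3354 = 0.3425 ⇒ 0.34
d₂ = d₁ − σ√T = 0.3425 − 0.3354 = 0.0071 ⇒ 0.01
exp(−rT) = exp(−0.076·1.25) = 0.9094
N(d₁) = N(0.34) = 0.6331;  N(d₂) = N(0.01) = 0.5040
C = 54·0.6331 − 56·0.9094·0.5040 = 34.1874 − 25.6669 = 8.5205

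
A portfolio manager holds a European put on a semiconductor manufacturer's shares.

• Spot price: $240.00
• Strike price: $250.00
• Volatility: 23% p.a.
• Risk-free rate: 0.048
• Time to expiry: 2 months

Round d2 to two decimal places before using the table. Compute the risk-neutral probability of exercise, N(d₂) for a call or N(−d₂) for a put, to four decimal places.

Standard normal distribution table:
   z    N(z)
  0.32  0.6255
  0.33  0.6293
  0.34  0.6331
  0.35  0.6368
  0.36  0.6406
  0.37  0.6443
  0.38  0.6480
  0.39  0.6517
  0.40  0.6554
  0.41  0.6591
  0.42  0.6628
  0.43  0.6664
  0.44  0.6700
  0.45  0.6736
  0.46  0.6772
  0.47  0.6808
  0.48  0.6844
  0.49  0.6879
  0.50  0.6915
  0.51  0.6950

0.6554

σ√T = 0.23·√0.1667 = 0.0939
d₁ = [ln(240/250) + (0.048 + 0.23²/2)·0.1667] / 0.0939 = [-0.0408 + 0.0124] / 0.0939 = -0.3026 ⇒ -0.30
d₂ = d₁ − σ√T = -0.3026 − 0.0939 = -0.3965 ⇒ -0.40
Pr(exercise) under Q = N(−d₂) = N(0.40) = 0.6554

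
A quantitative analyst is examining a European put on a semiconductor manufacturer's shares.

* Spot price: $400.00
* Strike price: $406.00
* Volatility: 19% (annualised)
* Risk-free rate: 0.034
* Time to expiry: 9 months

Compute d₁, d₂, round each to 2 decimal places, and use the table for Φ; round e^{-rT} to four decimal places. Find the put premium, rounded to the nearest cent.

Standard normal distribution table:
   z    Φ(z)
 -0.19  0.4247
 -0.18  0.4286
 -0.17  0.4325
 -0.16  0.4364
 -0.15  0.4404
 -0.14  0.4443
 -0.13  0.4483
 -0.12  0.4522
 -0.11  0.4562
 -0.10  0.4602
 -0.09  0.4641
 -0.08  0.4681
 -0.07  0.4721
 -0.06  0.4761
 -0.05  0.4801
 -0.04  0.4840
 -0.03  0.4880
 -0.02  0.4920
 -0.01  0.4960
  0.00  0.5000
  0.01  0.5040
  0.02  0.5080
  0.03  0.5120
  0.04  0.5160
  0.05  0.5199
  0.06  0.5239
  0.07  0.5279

$24.89

σ√T = 0.19 × 0.8660 = 0.1645
d₁ = [ln(400/406) + (0.034 + 0.19²/2)·0.75] / 0.1645 = [-0.0149 + 0.0390] / 0.1645 = 0.1468 → 0.15
d₂ = d₁ − σ√T = 0.1468 − 0.1645 = -0.0178 → -0.02
exp(−rT) = exp(−0.034·0.75) = 0.9748
P = 406·0.9748·N(0.02) − 400·N(-0.15) = 406·0.9748·0.5080 − 400·0.4404 = 201.0506 − 176.1600 = 24.8906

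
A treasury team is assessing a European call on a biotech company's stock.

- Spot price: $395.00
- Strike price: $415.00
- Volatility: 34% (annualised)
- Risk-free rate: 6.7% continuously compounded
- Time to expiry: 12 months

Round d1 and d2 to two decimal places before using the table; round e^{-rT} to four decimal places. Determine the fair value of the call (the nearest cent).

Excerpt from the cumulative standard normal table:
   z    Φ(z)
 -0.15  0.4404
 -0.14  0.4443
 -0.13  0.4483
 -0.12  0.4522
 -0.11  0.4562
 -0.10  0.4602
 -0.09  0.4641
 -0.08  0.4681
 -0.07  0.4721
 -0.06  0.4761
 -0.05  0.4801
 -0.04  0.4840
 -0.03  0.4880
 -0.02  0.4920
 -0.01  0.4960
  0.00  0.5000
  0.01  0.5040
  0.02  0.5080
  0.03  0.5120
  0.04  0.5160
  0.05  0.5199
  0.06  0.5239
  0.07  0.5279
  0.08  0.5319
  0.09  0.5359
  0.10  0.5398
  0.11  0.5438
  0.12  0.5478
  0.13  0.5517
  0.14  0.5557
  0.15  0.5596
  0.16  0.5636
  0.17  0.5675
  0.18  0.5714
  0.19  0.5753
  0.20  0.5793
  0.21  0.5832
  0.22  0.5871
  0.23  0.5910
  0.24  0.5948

σ√T = 0.34 × 1.0000 = 0.3400
d₁ = [ln(395/415) + (0.067 + ½·0.34²)·1] / (σ√T) = (-0.0494 + 0.1248) / 0.3400 = 0.2218 → 0.22
d₂ = 0.2218 − 0.3400 = -0.1182 → -0.12
exp(−rT) = exp(−0.067·1) = 0.9352
C = 395·N(0.22) − 415·0.9352·N(-0.12) = 395·0.5871 − 415·0.9352·0.4522 = 231.9045 − 175.5024 = 56.4021

$56.40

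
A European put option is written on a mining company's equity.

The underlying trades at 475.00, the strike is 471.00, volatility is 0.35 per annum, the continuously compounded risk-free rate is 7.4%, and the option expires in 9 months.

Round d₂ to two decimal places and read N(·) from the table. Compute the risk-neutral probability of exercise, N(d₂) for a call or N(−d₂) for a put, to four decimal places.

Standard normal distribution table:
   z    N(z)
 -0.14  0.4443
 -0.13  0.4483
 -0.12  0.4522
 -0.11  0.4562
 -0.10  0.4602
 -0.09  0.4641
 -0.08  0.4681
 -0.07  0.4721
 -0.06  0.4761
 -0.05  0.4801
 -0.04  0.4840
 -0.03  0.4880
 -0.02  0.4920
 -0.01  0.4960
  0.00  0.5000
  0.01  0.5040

σ√T = 0.35 × 0.8660 = 0.3031
d₁ = [ln(475/471) + (0.074 + 0.35²/2)·0.75] / 0.3031 = [0.0085 + 0.1014] / 0.3031 = 0.3626 → 0.36
d₂ = d₁ − σ√T = 0.3626 − 0.3031 = 0.0594 → 0.06
Risk-neutral Pr[S_T < K] = N(−d₂) = N(-0.06) = 0.4761

0.4761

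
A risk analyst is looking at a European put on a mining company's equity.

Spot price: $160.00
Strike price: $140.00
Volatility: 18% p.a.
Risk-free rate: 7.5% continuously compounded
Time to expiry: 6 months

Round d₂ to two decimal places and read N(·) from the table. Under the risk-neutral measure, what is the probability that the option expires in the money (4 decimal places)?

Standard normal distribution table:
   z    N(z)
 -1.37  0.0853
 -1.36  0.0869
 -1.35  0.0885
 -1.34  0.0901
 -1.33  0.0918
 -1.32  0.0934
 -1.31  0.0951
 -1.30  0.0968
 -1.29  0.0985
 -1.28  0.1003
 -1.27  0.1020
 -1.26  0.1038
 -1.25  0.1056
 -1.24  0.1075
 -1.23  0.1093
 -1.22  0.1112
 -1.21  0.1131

0.1003

T = 0.5;  σ√T = 0.1273
d₁ = [ln(160/140) + (0.075 + 0.18²/2)·0.5] / 0.1273 = [0.1335 + 0.0456] / 0.1273 = 1.4074 ≈ 1.41
d₂ = d₁ − σ√T = 1.4074 − 0.1273 = 1.2801 ≈ 1.28
Risk-neutral Pr[S_T < K] = N(−d₂) = N(-1.28) = 0.1003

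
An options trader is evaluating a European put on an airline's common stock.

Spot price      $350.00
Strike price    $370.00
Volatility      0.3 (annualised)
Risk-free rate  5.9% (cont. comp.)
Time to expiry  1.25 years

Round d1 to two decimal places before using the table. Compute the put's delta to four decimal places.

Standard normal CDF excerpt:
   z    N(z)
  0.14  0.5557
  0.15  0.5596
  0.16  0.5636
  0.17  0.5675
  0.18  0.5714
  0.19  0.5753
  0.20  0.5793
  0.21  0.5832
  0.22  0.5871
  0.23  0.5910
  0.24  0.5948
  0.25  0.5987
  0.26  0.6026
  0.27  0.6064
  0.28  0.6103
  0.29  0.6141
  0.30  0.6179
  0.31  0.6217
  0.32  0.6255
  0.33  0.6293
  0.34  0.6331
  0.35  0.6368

-0.4129

σ√T = 0.3·√1.25 = 0.3354
ln(S/K) + (r + σ²/2)T = ln(350/370) + (0.059 + 0.3²/2)·1.25 = -0.0556 + 0.1300 = 0.0744
d₁ = 0.0744 / 0.3354 = 0.2219 ≈ 0.22
N(d₁) = N(0.22) = 0.5871
Δ_put = N(d₁) − 1 = 0.5871 − 1 = -0.4129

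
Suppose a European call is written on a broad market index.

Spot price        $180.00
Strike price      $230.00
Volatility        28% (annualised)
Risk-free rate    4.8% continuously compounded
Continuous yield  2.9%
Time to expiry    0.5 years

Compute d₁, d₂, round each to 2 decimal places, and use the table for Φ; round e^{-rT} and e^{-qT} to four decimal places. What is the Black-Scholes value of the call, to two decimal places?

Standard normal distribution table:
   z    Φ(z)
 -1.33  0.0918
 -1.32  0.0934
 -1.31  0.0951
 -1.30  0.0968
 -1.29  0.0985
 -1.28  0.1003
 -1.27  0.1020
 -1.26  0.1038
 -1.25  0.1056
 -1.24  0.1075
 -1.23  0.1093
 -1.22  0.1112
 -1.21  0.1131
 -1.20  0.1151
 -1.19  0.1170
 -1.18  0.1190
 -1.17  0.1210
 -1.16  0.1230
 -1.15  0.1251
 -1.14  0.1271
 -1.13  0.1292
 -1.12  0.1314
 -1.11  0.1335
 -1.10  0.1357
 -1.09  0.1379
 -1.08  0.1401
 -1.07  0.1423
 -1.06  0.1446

σ√T = 0.28·√0.5 = 0.1980
d₁ = [ln(180/230) + (0.048 − 0.029 + 0.28²/2)·0.5] / 0.1980 = [-0.2451 + 0.0291] / 0.1980 = -1.0911 ⇒ -1.09
d₂ = d₁ − σ√T = -1.0911 − 0.1980 = -1.2891 ⇒ -1.29
exp(−qT) = exp(−0.029·0.5) = 0.9856;  exp(−rT) = exp(−0.048·0.5) = 0.9763
N(d₁) = N(-1.09) = 0.1379;  N(d₂) = N(-1.29) = 0.0985
C = 180·0.9856·0.1379 − 230·0.9763·0.0985 = 24.4646 − 22.1181 = 2.3465

$2.35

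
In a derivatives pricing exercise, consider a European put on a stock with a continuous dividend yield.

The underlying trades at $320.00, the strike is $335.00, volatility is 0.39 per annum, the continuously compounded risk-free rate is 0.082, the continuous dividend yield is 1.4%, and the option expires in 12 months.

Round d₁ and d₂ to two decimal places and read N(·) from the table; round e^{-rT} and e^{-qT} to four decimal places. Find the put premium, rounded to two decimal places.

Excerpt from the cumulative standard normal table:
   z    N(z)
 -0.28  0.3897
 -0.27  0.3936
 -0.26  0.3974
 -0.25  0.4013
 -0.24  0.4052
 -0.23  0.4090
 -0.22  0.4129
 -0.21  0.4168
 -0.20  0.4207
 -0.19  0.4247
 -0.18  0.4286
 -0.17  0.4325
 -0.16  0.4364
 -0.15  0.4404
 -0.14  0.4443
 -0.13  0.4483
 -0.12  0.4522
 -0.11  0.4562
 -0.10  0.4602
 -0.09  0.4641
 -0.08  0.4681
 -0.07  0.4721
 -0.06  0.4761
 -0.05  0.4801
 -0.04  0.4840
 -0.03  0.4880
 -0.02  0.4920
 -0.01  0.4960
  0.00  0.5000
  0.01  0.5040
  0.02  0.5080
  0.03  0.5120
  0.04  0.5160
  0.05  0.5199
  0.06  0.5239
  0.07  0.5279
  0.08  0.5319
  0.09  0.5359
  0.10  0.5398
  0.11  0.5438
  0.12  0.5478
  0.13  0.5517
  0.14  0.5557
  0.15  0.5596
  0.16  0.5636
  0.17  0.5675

σ√T = 0.39·√1 = 0.3900
d₁ = [ln(320/335) + (0.082 − 0.014 + 0.39²/2)·1] / 0.3900 = [-0.0458 + 0.1441] / 0.3900 = 0.2519 → 0.25
d₂ = d₁ − σ√T = 0.2519 − 0.3900 = -0.1381 → -0.14
exp(−qT) = exp(−0.014·1) = 0.9861;  exp(−rT) = exp(−0.082·1) = 0.9213
N(−d₂) = N(0.14) = 0.5557;  N(−d₁) = N(-0.25) = 0.4013
P = 335·0.9213·0.5557 − 320·0.9861·0.4013 = 171.5087 − 126.6310 = 44.8777

$44.88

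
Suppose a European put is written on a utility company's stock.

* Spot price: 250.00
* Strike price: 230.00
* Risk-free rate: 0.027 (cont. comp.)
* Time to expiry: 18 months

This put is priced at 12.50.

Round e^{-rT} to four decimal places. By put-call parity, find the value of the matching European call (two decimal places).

41.63

exp(−rT) = exp(−0.027·1.5) = 0.9603
Put-call parity: C − P = S − K·e^(−rT) = 250 − 230·0.9603 = 250 − 220.8690 = 29.1310
C = P + (C − P) = 12.50 + (29.1310) = 41.6310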